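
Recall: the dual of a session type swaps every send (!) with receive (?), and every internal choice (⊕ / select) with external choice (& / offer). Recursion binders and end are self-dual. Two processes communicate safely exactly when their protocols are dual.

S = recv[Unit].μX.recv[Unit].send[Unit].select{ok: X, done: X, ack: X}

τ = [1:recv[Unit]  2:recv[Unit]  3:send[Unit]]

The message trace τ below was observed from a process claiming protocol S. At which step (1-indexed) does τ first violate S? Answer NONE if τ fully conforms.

[1] recv[Unit]  ✓  cont: μX.…
[2] recv[Unit]  ✓  cont: send[Unit].select{ok: μX.…, done: μX.…, ack: μX.…}
[3] send[Unit]  ✓  cont: select{ok: μX.…, done: μX.…, ack: μX.…}
τ conforms to S (length 3)

NONE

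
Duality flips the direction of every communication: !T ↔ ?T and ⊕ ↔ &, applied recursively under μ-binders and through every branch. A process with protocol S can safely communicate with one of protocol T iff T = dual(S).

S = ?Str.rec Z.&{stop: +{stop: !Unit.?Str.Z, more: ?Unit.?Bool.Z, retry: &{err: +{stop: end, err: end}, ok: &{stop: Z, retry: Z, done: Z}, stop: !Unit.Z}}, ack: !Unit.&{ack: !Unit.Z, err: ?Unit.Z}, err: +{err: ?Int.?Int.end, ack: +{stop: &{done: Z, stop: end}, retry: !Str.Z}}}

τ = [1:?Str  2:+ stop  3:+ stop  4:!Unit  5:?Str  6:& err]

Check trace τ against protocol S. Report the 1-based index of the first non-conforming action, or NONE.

step 1: ?Str  ok  state: rec Z.…
step 2: got + stop, protocol expects & stop or & ack or & err  ✗

2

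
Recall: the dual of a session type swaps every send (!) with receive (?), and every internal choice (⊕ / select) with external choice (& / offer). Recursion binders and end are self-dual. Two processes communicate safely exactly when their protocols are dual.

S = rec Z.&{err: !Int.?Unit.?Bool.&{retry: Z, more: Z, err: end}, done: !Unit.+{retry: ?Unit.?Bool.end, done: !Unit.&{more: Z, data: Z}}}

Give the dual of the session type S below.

rec Z.+{err: ?Int.!Unit.!Bool.+{retry: Z, more: Z, err: end}, done: ?Unit.&{retry: !Unit.!Bool.end, done: ?Unit.+{more: Z, data: Z}}}

rec Z → rec Z  (rec unchanged)
  &{err,done} → +{err,done}  (&→⊕)
    • err:
      !Int → ?Int
        ?Unit → !Unit
          ?Bool → !Bool
            &{retry,more,err} → +{retry,more,err}  (&→⊕)
              • retry:
                dual(Z) = Z
              • more:
                dual(Z) = Z
              • err:
                dual(end) = end
    • done:
      !Unit → ?Unit
        +{retry,done} → &{retry,done}  (⊕→&)
          • retry:
            ?Unit → !Unit
              ?Bool → !Bool
                dual(end) = end
          • done:
            !Unit → ?Unit
              &{more,data} → +{more,data}  (&→⊕)
                • more:
                  dual(Z) = Z
                • data:
                  dual(Z) = Z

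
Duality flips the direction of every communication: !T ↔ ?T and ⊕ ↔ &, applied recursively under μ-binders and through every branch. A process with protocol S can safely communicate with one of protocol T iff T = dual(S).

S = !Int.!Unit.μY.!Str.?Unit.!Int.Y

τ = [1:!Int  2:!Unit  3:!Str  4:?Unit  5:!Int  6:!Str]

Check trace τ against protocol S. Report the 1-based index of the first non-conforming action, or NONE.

[1] !Int  match  now at !Unit.μY.…
[2] !Unit  match  now at μY.…
[3] !Str  match  now at ?Unit.!Int.μY.…
[4] ?Unit  match  now at !Int.μY.…
[5] !Int  match  now at μY.…
[6] !Str  match  now at ?Unit.!Int.μY.…
all 6 steps conform

NONE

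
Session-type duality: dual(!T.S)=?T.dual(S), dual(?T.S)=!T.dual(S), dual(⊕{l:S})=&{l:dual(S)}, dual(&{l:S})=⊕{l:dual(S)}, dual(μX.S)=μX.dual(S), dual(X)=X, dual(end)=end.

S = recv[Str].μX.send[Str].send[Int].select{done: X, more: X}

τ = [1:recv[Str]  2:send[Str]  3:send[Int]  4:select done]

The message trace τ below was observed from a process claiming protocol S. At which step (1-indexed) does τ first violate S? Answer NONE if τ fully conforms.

NONE

[1] recv[Str]  ok  now at μX.…
[2] send[Str]  ok  now at send[Int].select{done: μX.…, more: μX.…}
[3] send[Int]  ok  now at select{done: μX.…, more: μX.…}
[4] select done  ok  now at μX.…
trace exhausted — no violation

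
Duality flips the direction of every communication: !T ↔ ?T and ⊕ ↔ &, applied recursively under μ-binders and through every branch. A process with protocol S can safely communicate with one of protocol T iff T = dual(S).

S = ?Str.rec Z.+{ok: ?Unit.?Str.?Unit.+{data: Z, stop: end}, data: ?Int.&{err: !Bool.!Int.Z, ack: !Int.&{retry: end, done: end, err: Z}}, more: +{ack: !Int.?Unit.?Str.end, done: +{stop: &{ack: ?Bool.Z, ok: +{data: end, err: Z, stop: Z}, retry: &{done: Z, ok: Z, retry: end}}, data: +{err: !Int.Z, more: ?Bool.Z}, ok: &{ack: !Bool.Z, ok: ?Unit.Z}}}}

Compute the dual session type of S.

!Str.rec Z.&{ok: !Unit.!Str.!Unit.&{data: Z, stop: end}, data: !Int.+{err: ?Bool.?Int.Z, ack: ?Int.+{retry: end, done: end, err: Z}}, more: &{ack: ?Int.!Unit.!Str.end, done: &{stop: +{ack: !Bool.Z, ok: &{data: end, err: Z, stop: Z}, retry: +{done: Z, ok: Z, retry: end}}, data: &{err: ?Int.Z, more: !Bool.Z}, ok: +{ack: ?Bool.Z, ok: !Unit.Z}}}}

?Str → !Str
  rec Z → rec Z  (binder kept)
    +{ok,data,more} → &{ok,data,more}  (internal→external)
      [ok]
        ?Unit → !Unit
          ?Str → !Str
            ?Unit → !Unit
              +{data,stop} → &{data,stop}  (internal→external)
                [data]
                  dual(Z) = Z
                [stop]
                  dual(end) = end
      [data]
        ?Int → !Int
          &{err,ack} → +{err,ack}  (external→internal)
            [err]
              !Bool → ?Bool
                !Int → ?Int
                  dual(Z) = Z
            [ack]
              !Int → ?Int
                &{retry,done,err} → +{retry,done,err}  (external→internal)
                  [retry]
                    dual(end) = end
                  [done]
                    dual(end) = end
                  [err]
                    dual(Z) = Z
      [more]
        +{ack,done} → &{ack,done}  (internal→external)
          [ack]
            !Int → ?Int
              ?Unit → !Unit
                ?Str → !Str
                  dual(end) = end
          [done]
            +{stop,data,ok} → &{stop,data,ok}  (internal→external)
              [stop]
                &{ack,ok,retry} → +{ack,ok,retry}  (external→internal)
                  [ack]
                    ?Bool → !Bool
                      dual(Z) = Z
                  [ok]
                    +{data,err,stop} → &{data,err,stop}  (internal→external)
                      [data]
                        dual(end) = end
                      [err]
                        dual(Z) = Z
                      [stop]
                        dual(Z) = Z
                  [retry]
                    &{done,ok,retry} → +{done,ok,retry}  (external→internal)
                      [done]
                        dual(Z) = Z
                      [ok]
                        dual(Z) = Z
                      [retry]
                        dual(end) = end
              [data]
                +{err,more} → &{err,more}  (internal→external)
                  [err]
                    !Int → ?Int
                      dual(Z) = Z
                  [more]
                    ?Bool → !Bool
                      dual(Z) = Z
              [ok]
                &{ack,ok} → +{ack,ok}  (external→internal)
                  [ack]
                    !Bool → ?Bool
                      dual(Z) = Z
                  [ok]
                    ?Unit → !Unit
                      dual(Z) = Z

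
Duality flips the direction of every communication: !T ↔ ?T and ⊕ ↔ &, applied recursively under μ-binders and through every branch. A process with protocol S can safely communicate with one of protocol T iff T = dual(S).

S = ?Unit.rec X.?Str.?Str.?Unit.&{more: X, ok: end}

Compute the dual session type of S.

?Unit → !Unit
  rec X → rec X  (rec unchanged)
    ?Str → !Str
      ?Str → !Str
        ?Unit → !Unit
          &{more,ok} → +{more,ok}  (&→⊕)
            • more:
              X self-dual
            • ok:
              end self-dual

!Unit.rec X.!Str.!Str.!Unit.+{more: X, ok: end}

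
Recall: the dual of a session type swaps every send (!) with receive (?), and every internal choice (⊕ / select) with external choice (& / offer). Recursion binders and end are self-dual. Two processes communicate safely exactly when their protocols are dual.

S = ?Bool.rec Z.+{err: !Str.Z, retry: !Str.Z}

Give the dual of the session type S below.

!Bool.rec Z.&{err: ?Str.Z, retry: ?Str.Z}

?Bool ↦ !Bool
  rec Z ↦ rec Z  (binder kept)
    +{err,retry} ↦ &{err,retry}  (select→offer)
      • err:
        !Str ↦ ?Str
          Z self-dual
      • retry:
        !Str ↦ ?Str
          Z self-dual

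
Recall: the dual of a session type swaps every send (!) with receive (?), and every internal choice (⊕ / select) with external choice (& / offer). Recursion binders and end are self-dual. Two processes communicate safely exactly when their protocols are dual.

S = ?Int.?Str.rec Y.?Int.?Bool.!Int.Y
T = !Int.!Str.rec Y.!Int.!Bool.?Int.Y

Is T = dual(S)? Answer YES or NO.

YES

?Int vs !Int  ok
  ?Str vs !Str  ok
    rec Y vs rec Y  ok (binder kept)
      ?Int vs !Int  ok
        ?Bool vs !Bool  ok
          !Int vs ?Int  ok
            Y vs Y  ok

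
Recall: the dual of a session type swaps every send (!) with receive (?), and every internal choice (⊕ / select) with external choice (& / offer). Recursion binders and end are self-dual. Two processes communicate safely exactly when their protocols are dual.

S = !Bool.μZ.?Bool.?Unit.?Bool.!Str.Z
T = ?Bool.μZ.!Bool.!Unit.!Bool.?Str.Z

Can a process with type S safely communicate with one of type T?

!Bool | ?Bool  match
  μZ | μZ  match (μ self-dual)
    ?Bool | !Bool  match
      ?Unit | !Unit  match
        ?Bool | !Bool  match
          !Str | ?Str  match
            Z | Z  match

YES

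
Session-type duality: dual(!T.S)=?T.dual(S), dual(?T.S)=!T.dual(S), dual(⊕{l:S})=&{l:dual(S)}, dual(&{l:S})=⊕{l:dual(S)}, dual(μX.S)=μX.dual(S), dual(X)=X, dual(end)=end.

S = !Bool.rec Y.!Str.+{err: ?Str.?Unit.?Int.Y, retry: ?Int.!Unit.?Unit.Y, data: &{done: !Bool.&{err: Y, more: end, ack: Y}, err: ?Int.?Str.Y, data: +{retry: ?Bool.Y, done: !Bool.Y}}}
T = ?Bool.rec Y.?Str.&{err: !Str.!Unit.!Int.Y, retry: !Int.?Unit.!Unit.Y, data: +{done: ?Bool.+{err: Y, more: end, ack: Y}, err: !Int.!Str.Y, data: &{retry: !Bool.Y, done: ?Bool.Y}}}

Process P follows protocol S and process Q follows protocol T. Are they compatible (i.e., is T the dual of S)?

!Bool vs ?Bool  ✓
  rec Y vs rec Y  ✓ (rec unchanged)
    !Str vs ?Str  ✓
      +{err,retry,data} vs &{err,retry,data}  ✓ same labels
        case err:
          ?Str vs !Str  ✓
            ?Unit vs !Unit  ✓
              ?Int vs !Int  ✓
                Y vs Y  ✓
        case retry:
          ?Int vs !Int  ✓
            !Unit vs ?Unit  ✓
              ?Unit vs !Unit  ✓
                Y vs Y  ✓
        case data:
          &{done,err,data} vs +{done,err,data}  ✓ same labels
            case done:
              !Bool vs ?Bool  ✓
                &{err,more,ack} vs +{err,more,ack}  ✓ same labels
                  case err:
                    Y vs Y  ✓
                  case more:
                    end vs end  ✓
                  case ack:
                    Y vs Y  ✓
            case err:
              ?Int vs !Int  ✓
                ?Str vs !Str  ✓
                  Y vs Y  ✓
            case data:
              +{retry,done} vs &{retry,done}  ✓ same labels
                case retry:
                  ?Bool vs !Bool  ✓
                    Y vs Y  ✓
                case done:
                  !Bool vs ?Bool  ✓
                    Y vs Y  ✓

YES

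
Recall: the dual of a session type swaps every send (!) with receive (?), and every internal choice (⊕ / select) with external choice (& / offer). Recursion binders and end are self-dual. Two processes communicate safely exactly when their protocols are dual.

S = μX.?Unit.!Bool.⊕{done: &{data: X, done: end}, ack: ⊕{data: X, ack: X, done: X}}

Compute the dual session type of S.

μX.!Unit.?Bool.&{done: ⊕{data: X, done: end}, ack: &{data: X, ack: X, done: X}}

μX → μX  (μ self-dual)
  ?Unit → !Unit
    !Bool → ?Bool
      ⊕{done,ack} → &{done,ack}  (select→offer)
        [done]
          &{data,done} → ⊕{data,done}  (&→⊕)
            [data]
              X ↦ X
            [done]
              end ↦ end
        [ack]
          ⊕{data,ack,done} → &{data,ack,done}  (select→offer)
            [data]
              X ↦ X
            [ack]
              X ↦ X
            [done]
              X ↦ X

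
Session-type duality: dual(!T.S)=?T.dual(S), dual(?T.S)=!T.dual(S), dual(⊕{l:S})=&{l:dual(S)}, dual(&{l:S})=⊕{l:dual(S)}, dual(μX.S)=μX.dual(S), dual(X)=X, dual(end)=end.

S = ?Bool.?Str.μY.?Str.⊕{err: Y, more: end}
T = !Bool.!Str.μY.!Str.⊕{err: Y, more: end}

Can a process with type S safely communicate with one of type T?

?Bool ‖ !Bool  ✓
  ?Str ‖ !Str  ✓
    μY ‖ μY  ✓ (rec unchanged)
      ?Str ‖ !Str  ✓
        ⊕{err,more} ‖ ⊕{err,more}  ✗ choice polarity not flipped — not dual

NO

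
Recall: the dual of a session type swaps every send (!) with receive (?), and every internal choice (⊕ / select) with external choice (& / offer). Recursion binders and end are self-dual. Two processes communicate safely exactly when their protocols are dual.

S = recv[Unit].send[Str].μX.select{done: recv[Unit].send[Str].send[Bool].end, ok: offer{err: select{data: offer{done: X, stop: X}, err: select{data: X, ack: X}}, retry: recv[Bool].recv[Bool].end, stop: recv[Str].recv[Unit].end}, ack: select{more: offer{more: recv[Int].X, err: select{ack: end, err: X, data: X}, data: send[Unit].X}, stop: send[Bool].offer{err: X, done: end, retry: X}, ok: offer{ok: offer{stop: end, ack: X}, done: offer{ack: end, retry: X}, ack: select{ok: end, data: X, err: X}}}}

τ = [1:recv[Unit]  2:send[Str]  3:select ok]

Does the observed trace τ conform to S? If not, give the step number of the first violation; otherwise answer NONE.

step 1: recv[Unit]  ✓  residual = send[Str].μX.…
step 2: send[Str]  ✓  residual = μX.…
step 3: select ok  ✓  residual = offer{err: select{data: offer{done: μX.…, stop: μX.…}, err: select{data: μX.…, ack: μX.…}}, retry: recv[Bool].recv[Bool].end, stop: recv[Str].recv[Unit].end}
trace exhausted — no violation

NONE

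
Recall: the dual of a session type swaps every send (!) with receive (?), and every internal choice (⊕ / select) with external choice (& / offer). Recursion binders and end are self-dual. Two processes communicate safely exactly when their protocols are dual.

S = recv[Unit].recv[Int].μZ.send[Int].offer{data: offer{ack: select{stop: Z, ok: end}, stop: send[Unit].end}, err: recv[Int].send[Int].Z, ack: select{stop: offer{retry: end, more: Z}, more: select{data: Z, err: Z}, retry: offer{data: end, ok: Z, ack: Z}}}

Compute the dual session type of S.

send[Unit].send[Int].μZ.recv[Int].select{data: select{ack: offer{stop: Z, ok: end}, stop: recv[Unit].end}, err: send[Int].recv[Int].Z, ack: offer{stop: select{retry: end, more: Z}, more: offer{data: Z, err: Z}, retry: select{data: end, ok: Z, ack: Z}}}

recv[Unit] → send[Unit]
  recv[Int] → send[Int]
    μZ → μZ  (μ self-dual)
      send[Int] → recv[Int]
        offer{data,err,ack} → select{data,err,ack}  (external→internal)
          [data]
            offer{ack,stop} → select{ack,stop}  (external→internal)
              [ack]
                select{stop,ok} → offer{stop,ok}  (internal→external)
                  [stop]
                    Z ↦ Z
                  [ok]
                    end ↦ end
              [stop]
                send[Unit] → recv[Unit]
                  end ↦ end
          [err]
            recv[Int] → send[Int]
              send[Int] → recv[Int]
                Z ↦ Z
          [ack]
            select{stop,more,retry} → offer{stop,more,retry}  (internal→external)
              [stop]
                offer{retry,more} → select{retry,more}  (external→internal)
                  [retry]
                    end ↦ end
                  [more]
                    Z ↦ Z
              [more]
                select{data,err} → offer{data,err}  (internal→external)
                  [data]
                    Z ↦ Z
                  [err]
                    Z ↦ Z
              [retry]
                offer{data,ok,ack} → select{data,ok,ack}  (external→internal)
                  [data]
                    end ↦ end
                  [ok]
                    Z ↦ Z
                  [ack]
                    Z ↦ Z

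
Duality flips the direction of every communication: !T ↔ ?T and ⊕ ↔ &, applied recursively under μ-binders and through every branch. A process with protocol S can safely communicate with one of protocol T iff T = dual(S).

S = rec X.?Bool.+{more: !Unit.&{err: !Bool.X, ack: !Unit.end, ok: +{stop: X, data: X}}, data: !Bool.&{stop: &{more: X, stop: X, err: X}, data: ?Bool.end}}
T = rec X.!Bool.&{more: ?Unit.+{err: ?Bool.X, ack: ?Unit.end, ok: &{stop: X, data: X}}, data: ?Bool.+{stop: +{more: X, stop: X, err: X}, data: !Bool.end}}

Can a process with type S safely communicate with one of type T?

rec X vs rec X  ok (rec unchanged)
  ?Bool vs !Bool  ok
    +{more,data} vs &{more,data}  ok labels match
      [more]
        !Unit vs ?Unit  ok
          &{err,ack,ok} vs +{err,ack,ok}  ok labels match
            [err]
              !Bool vs ?Bool  ok
                X vs X  ok
            [ack]
              !Unit vs ?Unit  ok
                end vs end  ok
            [ok]
              +{stop,data} vs &{stop,data}  ok labels match
                [stop]
                  X vs X  ok
                [data]
                  X vs X  ok
      [data]
        !Bool vs ?Bool  ok
          &{stop,data} vs +{stop,data}  ok labels match
            [stop]
              &{more,stop,err} vs +{more,stop,err}  ok labels match
                [more]
                  X vs X  ok
                [stop]
                  X vs X  ok
                [err]
                  X vs X  ok
            [data]
              ?Bool vs !Bool  ok
                end vs end  ok

YES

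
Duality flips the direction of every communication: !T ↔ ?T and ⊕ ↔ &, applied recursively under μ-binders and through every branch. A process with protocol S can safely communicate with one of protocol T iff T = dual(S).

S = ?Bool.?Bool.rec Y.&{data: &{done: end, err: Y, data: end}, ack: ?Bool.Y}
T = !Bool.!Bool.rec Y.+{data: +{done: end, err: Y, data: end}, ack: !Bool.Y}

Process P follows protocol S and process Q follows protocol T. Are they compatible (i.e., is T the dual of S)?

?Bool | !Bool  ✓
  ?Bool | !Bool  ✓
    rec Y | rec Y  ✓ (binder kept)
      &{data,ack} | +{data,ack}  ✓ same labels
        [data]
          &{done,err,data} | +{done,err,data}  ✓ same labels
            [done]
              end | end  ✓
            [err]
              Y | Y  ✓
            [data]
              end | end  ✓
        [ack]
          ?Bool | !Bool  ✓
            Y | Y  ✓

YES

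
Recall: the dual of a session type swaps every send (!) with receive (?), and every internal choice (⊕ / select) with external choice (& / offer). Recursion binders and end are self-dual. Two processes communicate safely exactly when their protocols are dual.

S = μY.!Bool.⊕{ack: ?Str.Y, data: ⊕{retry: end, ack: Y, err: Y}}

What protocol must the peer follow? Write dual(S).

μY.?Bool.&{ack: !Str.Y, data: &{retry: end, ack: Y, err: Y}}

μY → μY  (binder kept)
  !Bool → ?Bool
    ⊕{ack,data} → &{ack,data}  (select→offer)
      [ack]
        ?Str → !Str
          dual(Y) = Y
      [data]
        ⊕{retry,ack,err} → &{retry,ack,err}  (select→offer)
          [retry]
            dual(end) = end
          [ack]
            dual(Y) = Y
          [err]
            dual(Y) = Y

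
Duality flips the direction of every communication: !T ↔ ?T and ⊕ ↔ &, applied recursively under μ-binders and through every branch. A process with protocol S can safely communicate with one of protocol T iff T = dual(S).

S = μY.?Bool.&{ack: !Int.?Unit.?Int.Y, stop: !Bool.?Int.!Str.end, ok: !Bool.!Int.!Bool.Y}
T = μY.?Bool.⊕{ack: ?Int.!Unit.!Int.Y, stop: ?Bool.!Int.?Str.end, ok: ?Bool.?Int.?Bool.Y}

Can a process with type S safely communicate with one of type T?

μY vs μY  match (rec unchanged)
  ?Bool vs ?Bool  ✗ same direction on both sides — not dual

NO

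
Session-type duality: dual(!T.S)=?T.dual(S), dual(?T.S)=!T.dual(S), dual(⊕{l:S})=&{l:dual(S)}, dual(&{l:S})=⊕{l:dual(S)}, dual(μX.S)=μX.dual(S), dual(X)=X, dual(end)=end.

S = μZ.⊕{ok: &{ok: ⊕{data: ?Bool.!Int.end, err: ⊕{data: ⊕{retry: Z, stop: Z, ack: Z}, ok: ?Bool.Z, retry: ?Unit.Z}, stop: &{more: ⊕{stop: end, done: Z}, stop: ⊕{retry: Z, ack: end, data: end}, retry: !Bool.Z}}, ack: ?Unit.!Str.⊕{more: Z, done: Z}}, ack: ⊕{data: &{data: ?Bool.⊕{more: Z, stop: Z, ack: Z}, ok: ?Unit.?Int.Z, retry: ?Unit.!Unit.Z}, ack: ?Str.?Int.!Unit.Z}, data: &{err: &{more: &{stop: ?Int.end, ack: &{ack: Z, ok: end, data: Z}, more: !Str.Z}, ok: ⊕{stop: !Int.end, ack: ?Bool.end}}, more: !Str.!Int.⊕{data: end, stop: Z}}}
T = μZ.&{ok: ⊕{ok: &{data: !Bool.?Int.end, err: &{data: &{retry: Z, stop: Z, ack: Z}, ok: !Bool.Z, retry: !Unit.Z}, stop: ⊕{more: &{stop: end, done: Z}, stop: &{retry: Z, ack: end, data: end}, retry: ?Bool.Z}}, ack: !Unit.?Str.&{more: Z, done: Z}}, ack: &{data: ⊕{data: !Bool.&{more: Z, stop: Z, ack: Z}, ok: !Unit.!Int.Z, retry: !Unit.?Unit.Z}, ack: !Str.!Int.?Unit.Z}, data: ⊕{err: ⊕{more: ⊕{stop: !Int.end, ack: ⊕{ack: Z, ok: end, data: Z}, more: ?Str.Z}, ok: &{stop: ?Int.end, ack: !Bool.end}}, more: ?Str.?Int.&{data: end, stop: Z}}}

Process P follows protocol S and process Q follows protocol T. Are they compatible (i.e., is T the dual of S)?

μZ | μZ  ✓ (rec unchanged)
  ⊕{ok,ack,data} | &{ok,ack,data}  ✓ labels match
    • ok:
      &{ok,ack} | ⊕{ok,ack}  ✓ labels match
        • ok:
          ⊕{data,err,stop} | &{data,err,stop}  ✓ labels match
            • data:
              ?Bool | !Bool  ✓
                !Int | ?Int  ✓
                  end | end  ✓
            • err:
              ⊕{data,ok,retry} | &{data,ok,retry}  ✓ labels match
                • data:
                  ⊕{retry,stop,ack} | &{retry,stop,ack}  ✓ labels match
                    • retry:
                      Z | Z  ✓
                    • stop:
                      Z | Z  ✓
                    • ack:
                      Z | Z  ✓
                • ok:
                  ?Bool | !Bool  ✓
                    Z | Z  ✓
                • retry:
                  ?Unit | !Unit  ✓
                    Z | Z  ✓
            • stop:
              &{more,stop,retry} | ⊕{more,stop,retry}  ✓ labels match
                • more:
                  ⊕{stop,done} | &{stop,done}  ✓ labels match
                    • stop:
                      end | end  ✓
                    • done:
                      Z | Z  ✓
                • stop:
                  ⊕{retry,ack,data} | &{retry,ack,data}  ✓ labels match
                    • retry:
                      Z | Z  ✓
                    • ack:
                      end | end  ✓
                    • data:
                      end | end  ✓
                • retry:
                  !Bool | ?Bool  ✓
                    Z | Z  ✓
        • ack:
          ?Unit | !Unit  ✓
            !Str | ?Str  ✓
              ⊕{more,done} | &{more,done}  ✓ labels match
                • more:
                  Z | Z  ✓
                • done:
                  Z | Z  ✓
    • ack:
      ⊕{data,ack} | &{data,ack}  ✓ labels match
        • data:
          &{data,ok,retry} | ⊕{data,ok,retry}  ✓ labels match
            • data:
              ?Bool | !Bool  ✓
                ⊕{more,stop,ack} | &{more,stop,ack}  ✓ labels match
                  • more:
                    Z | Z  ✓
                  • stop:
                    Z | Z  ✓
                  • ack:
                    Z | Z  ✓
            • ok:
              ?Unit | !Unit  ✓
                ?Int | !Int  ✓
                  Z | Z  ✓
            • retry:
              ?Unit | !Unit  ✓
                !Unit | ?Unit  ✓
                  Z | Z  ✓
        • ack:
          ?Str | !Str  ✓
            ?Int | !Int  ✓
              !Unit | ?Unit  ✓
                Z | Z  ✓
    • data:
      &{err,more} | ⊕{err,more}  ✓ labels match
        • err:
          &{more,ok} | ⊕{more,ok}  ✓ labels match
            • more:
              &{stop,ack,more} | ⊕{stop,ack,more}  ✓ labels match
                • stop:
                  ?Int | !Int  ✓
                    end | end  ✓
                • ack:
                  &{ack,ok,data} | ⊕{ack,ok,data}  ✓ labels match
                    • ack:
                      Z | Z  ✓
                    • ok:
                      end | end  ✓
                    • data:
                      Z | Z  ✓
                • more:
                  !Str | ?Str  ✓
                    Z | Z  ✓
            • ok:
              ⊕{stop,ack} | &{stop,ack}  ✓ labels match
                • stop:
                  !Int | ?Int  ✓
                    end | end  ✓
                • ack:
                  ?Bool | !Bool  ✓
                    end | end  ✓
        • more:
          !Str | ?Str  ✓
            !Int | ?Int  ✓
              ⊕{data,stop} | &{data,stop}  ✓ labels match
                • data:
                  end | end  ✓
                • stop:
                  Z | Z  ✓

YES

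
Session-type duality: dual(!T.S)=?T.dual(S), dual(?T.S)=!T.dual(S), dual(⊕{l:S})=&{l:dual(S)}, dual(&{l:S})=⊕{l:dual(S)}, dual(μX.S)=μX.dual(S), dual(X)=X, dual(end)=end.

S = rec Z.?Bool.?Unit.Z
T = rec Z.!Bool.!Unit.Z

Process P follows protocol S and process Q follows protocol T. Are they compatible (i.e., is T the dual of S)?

rec Z | rec Z  ✓ (rec unchanged)
  ?Bool | !Bool  ✓
    ?Unit | !Unit  ✓
      Z | Z  ✓

YES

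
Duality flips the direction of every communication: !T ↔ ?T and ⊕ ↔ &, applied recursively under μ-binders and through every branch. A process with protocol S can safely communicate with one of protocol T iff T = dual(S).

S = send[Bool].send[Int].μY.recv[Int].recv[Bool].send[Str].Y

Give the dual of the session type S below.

send[Bool] → recv[Bool]
  send[Int] → recv[Int]
    μY → μY  (μ self-dual)
      recv[Int] → send[Int]
        recv[Bool] → send[Bool]
          send[Str] → recv[Str]
            Y self-dual

recv[Bool].recv[Int].μY.send[Int].send[Bool].recv[Str].Y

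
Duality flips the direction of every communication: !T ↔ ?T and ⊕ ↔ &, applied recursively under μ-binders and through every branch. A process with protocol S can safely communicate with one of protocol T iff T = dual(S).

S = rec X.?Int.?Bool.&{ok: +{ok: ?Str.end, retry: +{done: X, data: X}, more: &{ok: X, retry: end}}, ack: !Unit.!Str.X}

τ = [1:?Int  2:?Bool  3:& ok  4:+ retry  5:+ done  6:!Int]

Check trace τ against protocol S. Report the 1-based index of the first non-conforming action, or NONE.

step 1: ?Int  ✓  now at ?Bool.&{ok: +{ok: ?Str.end, retry: +{done: rec X.…, data: rec X.…}, more: &{ok: rec X.…, retry: end}}, ack: !Unit.!Str.rec X.…}
step 2: ?Bool  ✓  now at &{ok: +{ok: ?Str.end, retry: +{done: rec X.…, data: rec X.…}, more: &{ok: rec X.…, retry: end}}, ack: !Unit.!Str.rec X.…}
step 3: & ok  ✓  now at +{ok: ?Str.end, retry: +{done: rec X.…, data: rec X.…}, more: &{ok: rec X.…, retry: end}}
step 4: + retry  ✓  now at +{done: rec X.…, data: rec X.…}
step 5: + done  ✓  now at rec X.…
step 6: got !Int, protocol expects ?Int  ✗

6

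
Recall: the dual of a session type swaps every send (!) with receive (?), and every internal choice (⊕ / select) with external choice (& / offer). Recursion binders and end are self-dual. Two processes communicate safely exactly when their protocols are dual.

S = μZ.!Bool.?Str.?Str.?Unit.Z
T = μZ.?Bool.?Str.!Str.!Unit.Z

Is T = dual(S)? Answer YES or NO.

NO

μZ ‖ μZ  match (binder kept)
  !Bool ‖ ?Bool  match
    ?Str ‖ ?Str  ✗ same direction on both sides — not dual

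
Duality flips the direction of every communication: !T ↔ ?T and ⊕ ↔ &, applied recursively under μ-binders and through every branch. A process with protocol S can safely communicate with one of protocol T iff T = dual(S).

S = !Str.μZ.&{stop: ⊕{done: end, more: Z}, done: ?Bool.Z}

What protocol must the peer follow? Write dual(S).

!Str = ?Str
  μZ = μZ  (binder kept)
    &{stop,done} = ⊕{stop,done}  (&→⊕)
      [stop]
        ⊕{done,more} = &{done,more}  (select→offer)
          [done]
            end ↦ end
          [more]
            Z ↦ Z
      [done]
        ?Bool = !Bool
          Z ↦ Z

?Str.μZ.⊕{stop: &{done: end, more: Z}, done: !Bool.Z}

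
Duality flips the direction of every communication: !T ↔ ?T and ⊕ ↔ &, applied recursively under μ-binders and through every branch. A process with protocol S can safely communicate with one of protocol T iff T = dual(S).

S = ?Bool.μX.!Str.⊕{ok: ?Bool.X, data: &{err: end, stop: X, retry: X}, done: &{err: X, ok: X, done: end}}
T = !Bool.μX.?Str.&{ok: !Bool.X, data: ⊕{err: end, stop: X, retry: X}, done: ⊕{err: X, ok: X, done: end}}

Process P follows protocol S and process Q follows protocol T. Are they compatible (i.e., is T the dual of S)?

?Bool ‖ !Bool  match
  μX ‖ μX  match (rec unchanged)
    !Str ‖ ?Str  match
      ⊕{ok,data,done} ‖ &{ok,data,done}  match label sets agree
        • ok:
          ?Bool ‖ !Bool  match
            X ‖ X  match
        • data:
          &{err,stop,retry} ‖ ⊕{err,stop,retry}  match label sets agree
            • err:
              end ‖ end  match
            • stop:
              X ‖ X  match
            • retry:
              X ‖ X  match
        • done:
          &{err,ok,done} ‖ ⊕{err,ok,done}  match label sets agree
            • err:
              X ‖ X  match
            • ok:
              X ‖ X  match
            • done:
              end ‖ end  match

YES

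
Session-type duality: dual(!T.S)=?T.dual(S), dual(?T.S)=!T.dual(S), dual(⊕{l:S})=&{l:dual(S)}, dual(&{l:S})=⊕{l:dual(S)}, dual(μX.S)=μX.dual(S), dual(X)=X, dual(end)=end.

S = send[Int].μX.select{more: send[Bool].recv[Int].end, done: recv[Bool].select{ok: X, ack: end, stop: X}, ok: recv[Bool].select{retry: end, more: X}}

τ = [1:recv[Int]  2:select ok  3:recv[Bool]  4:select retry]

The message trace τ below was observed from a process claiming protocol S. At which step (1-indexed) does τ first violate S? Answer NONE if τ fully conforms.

[1] got recv[Int], protocol expects send[Int]  ✗

1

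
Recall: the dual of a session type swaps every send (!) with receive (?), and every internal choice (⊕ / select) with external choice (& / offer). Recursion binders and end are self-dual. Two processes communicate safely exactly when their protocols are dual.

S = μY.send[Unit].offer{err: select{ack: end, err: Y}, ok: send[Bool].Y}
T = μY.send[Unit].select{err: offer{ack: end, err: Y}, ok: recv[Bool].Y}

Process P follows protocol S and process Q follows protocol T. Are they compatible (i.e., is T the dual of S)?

μY vs μY  ok (binder kept)
  send[Unit] vs send[Unit]  ✗ same direction on both sides — not dual

NO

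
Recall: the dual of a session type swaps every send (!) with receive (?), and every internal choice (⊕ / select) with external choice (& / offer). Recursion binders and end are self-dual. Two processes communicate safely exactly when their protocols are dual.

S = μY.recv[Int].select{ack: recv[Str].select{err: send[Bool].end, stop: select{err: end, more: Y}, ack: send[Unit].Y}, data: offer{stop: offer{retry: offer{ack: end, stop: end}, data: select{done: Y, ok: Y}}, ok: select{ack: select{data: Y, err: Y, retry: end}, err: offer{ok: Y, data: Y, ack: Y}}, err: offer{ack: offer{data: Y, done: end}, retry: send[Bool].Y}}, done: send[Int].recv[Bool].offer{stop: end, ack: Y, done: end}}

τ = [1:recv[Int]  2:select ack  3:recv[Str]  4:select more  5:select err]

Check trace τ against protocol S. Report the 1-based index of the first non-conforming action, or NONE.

4

[1] recv[Int]  ✓  now at select{ack: recv[Str].select{err: send[Bool].end, stop: select{err: end, more: μY.…}, ack: send[Unit].μY.…}, data: offer{stop: offer{retry: offer{ack: end, stop: end}, data: select{done: μY.…, ok: μY.…}}, ok: select{ack: select{data: μY.…, err: μY.…, retry: end}, err: offer{ok: μY.…, data: μY.…, ack: μY.…}}, err: offer{ack: offer{data: μY.…, done: end}, retry: send[Bool].μY.…}}, done: send[Int].recv[Bool].offer{stop: end, ack: μY.…, done: end}}
[2] select ack  ✓  now at recv[Str].select{err: send[Bool].end, stop: select{err: end, more: μY.…}, ack: send[Unit].μY.…}
[3] recv[Str]  ✓  now at select{err: send[Bool].end, stop: select{err: end, more: μY.…}, ack: send[Unit].μY.…}
[4] got select more, protocol expects select err or select stop or select ack  ✗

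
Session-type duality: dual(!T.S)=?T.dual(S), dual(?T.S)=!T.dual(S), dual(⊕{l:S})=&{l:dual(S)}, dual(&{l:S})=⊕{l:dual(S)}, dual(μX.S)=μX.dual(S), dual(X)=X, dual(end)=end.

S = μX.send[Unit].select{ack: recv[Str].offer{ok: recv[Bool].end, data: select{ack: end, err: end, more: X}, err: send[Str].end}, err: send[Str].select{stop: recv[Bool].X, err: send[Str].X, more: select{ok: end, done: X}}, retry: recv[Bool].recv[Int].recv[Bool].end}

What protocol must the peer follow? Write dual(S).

μX ↦ μX  (rec unchanged)
  send[Unit] ↦ recv[Unit]
    select{ack,err,retry} ↦ offer{ack,err,retry}  (⊕→&)
      [ack]
        recv[Str] ↦ send[Str]
          offer{ok,data,err} ↦ select{ok,data,err}  (&→⊕)
            [ok]
              recv[Bool] ↦ send[Bool]
                end ↦ end
            [data]
              select{ack,err,more} ↦ offer{ack,err,more}  (⊕→&)
                [ack]
                  end ↦ end
                [err]
                  end ↦ end
                [more]
                  X ↦ X
            [err]
              send[Str] ↦ recv[Str]
                end ↦ end
      [err]
        send[Str] ↦ recv[Str]
          select{stop,err,more} ↦ offer{stop,err,more}  (⊕→&)
            [stop]
              recv[Bool] ↦ send[Bool]
                X ↦ X
            [err]
              send[Str] ↦ recv[Str]
                X ↦ X
            [more]
              select{ok,done} ↦ offer{ok,done}  (⊕→&)
                [ok]
                  end ↦ end
                [done]
                  X ↦ X
      [retry]
        recv[Bool] ↦ send[Bool]
          recv[Int] ↦ send[Int]
            recv[Bool] ↦ send[Bool]
              end ↦ end

μX.recv[Unit].offer{ack: send[Str].select{ok: send[Bool].end, data: offer{ack: end, err: end, more: X}, err: recv[Str].end}, err: recv[Str].offer{stop: send[Bool].X, err: recv[Str].X, more: offer{ok: end, done: X}}, retry: send[Bool].send[Int].send[Bool].end}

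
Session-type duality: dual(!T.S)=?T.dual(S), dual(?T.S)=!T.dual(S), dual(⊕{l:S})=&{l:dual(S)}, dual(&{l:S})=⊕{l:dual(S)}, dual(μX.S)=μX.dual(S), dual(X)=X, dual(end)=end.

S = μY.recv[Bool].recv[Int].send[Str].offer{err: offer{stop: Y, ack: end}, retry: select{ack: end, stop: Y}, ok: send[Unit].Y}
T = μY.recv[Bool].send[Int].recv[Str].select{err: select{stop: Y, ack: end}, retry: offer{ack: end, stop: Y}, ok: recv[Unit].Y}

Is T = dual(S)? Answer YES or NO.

NO

μY | μY  ok (μ self-dual)
  recv[Bool] | recv[Bool]  ✗ same direction on both sides — not dual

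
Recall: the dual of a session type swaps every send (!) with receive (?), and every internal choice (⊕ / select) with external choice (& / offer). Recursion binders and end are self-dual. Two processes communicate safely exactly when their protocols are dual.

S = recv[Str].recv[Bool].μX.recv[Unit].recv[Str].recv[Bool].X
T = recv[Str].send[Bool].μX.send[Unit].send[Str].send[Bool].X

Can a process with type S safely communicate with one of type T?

recv[Str] | recv[Str]  ✗ same direction on both sides — not dual

NO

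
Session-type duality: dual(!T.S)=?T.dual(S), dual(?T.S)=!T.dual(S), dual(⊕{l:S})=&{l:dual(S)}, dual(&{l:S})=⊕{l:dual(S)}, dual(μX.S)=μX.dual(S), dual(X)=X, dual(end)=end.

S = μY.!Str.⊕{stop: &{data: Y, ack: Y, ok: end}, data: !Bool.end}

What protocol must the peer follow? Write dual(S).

μY → μY  (binder kept)
  !Str → ?Str
    ⊕{stop,data} → &{stop,data}  (⊕→&)
      [stop]
        &{data,ack,ok} → ⊕{data,ack,ok}  (offer→select)
          [data]
            Y ↦ Y
          [ack]
            Y ↦ Y
          [ok]
            end ↦ end
      [data]
        !Bool → ?Bool
          end ↦ end

μY.?Str.&{stop: ⊕{data: Y, ack: Y, ok: end}, data: ?Bool.end}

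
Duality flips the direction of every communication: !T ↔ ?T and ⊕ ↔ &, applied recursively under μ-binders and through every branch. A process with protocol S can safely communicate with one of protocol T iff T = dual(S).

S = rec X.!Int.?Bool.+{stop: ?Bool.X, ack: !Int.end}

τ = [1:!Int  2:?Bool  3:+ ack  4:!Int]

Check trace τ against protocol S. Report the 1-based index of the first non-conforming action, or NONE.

NONE

[1] !Int  ✓  state: ?Bool.+{stop: ?Bool.rec X.…, ack: !Int.end}
[2] ?Bool  ✓  state: +{stop: ?Bool.rec X.…, ack: !Int.end}
[3] + ack  ✓  state: !Int.end
[4] !Int  ✓  state: end
all 4 steps conform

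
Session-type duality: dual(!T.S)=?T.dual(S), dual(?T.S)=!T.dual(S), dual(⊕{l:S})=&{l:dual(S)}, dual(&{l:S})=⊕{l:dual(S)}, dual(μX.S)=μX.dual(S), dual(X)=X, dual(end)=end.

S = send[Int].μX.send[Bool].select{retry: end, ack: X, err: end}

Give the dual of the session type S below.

recv[Int].μX.recv[Bool].offer{retry: end, ack: X, err: end}

send[Int] → recv[Int]
  μX → μX  (binder kept)
    send[Bool] → recv[Bool]
      select{retry,ack,err} → offer{retry,ack,err}  (select→offer)
        case retry:
          end ↦ end
        case ack:
          X ↦ X
        case err:
          end ↦ end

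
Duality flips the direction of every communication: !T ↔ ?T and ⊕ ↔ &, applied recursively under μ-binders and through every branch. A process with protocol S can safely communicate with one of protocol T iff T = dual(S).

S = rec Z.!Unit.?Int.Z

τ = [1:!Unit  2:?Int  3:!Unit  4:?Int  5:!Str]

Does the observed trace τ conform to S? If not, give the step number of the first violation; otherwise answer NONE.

[1] !Unit  match  residual = ?Int.rec Z.…
[2] ?Int  match  residual = rec Z.…
[3] !Unit  match  residual = ?Int.rec Z.…
[4] ?Int  match  residual = rec Z.…
[5] got !Str, protocol expects !Unit  ✗

5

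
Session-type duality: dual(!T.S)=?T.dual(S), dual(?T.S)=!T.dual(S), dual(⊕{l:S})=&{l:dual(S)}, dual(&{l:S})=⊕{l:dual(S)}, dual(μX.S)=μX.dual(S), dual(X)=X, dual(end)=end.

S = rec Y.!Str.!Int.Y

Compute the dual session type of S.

rec Y = rec Y  (μ self-dual)
  !Str = ?Str
    !Int = ?Int
      dual(Y) = Y

rec Y.?Str.?Int.Y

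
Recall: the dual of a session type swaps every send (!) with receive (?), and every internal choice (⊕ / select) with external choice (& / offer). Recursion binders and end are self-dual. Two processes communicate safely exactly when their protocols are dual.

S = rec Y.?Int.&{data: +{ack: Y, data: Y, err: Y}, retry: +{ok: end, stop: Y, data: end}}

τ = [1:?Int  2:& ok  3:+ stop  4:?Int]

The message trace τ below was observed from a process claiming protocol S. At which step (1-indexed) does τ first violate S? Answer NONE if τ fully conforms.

2

step 1: ?Int  match  state: &{data: +{ack: rec Y.…, data: rec Y.…, err: rec Y.…}, retry: +{ok: end, stop: rec Y.…, data: end}}
step 2: got & ok, protocol expects & data or & retry  ✗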